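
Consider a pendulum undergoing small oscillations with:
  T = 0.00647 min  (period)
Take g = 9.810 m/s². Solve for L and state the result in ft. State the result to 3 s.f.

Rearranging T = 2π√(L/g) for L: L = g·(T/2π)².
T = 0.00647 min = 0.3882 s; g = 9.810 m/s².
L = 0.03745 m
0.03745 m × (1 ft / 0.3048 m) = 0.1229 ft

0.123 ft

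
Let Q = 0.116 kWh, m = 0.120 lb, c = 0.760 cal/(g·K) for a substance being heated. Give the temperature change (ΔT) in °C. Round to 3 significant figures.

Rearranging: ΔT = Q/(m·c).
Q = 0.116 kWh = 4.176×10^5 J; m = 0.120 lb = 0.05443 kg; c = 0.760 cal/(g·K) = 3180 J/(kg·K).
ΔT = 2413 K
Since 1 °C = 1 K, 2413 °C.

2410 °C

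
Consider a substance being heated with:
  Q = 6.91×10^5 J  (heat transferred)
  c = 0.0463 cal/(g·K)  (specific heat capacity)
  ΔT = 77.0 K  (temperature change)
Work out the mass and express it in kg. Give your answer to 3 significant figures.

46.3 kg

Solving Q = m·c·ΔT for m: m = Q/(c·ΔT).
Q = 6.91×10^5 J; c = 0.0463 cal/(g·K) = 193.7 J/(kg·K); ΔT = 77.0 K.
m = 46.32 kg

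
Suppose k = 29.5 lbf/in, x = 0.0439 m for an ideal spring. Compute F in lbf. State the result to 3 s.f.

From Hooke's law: F = kx.
k = 29.5 lbf/in = 5166 N/m; x = 0.0439 m.
F = 226.8 N
226.8 N × (1 lbf / 4.448 N) = 50.99 lbf

51.0 lbf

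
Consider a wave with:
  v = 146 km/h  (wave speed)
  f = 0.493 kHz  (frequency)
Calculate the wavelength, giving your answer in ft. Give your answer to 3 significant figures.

Rearranging v = f·λ for λ: λ = v/f.
v = 146 km/h = 40.56 m/s; f = 0.493 kHz = 493.0 Hz.
λ = 0.08226 m
0.08226 m × (1 ft / 0.3048 m) = 0.2699 ft

0.270 ft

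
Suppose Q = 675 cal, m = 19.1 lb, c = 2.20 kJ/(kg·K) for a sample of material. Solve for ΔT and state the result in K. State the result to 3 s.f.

Rearranging Q = m·c·ΔT for ΔT: ΔT = Q/(m·c).
Q = 675 cal = 2824 J; m = 19.1 lb = 8.664 kg; c = 2.20 kJ/(kg·K) = 2200 J/(kg·K).
ΔT = 0.1482 K

0.148 K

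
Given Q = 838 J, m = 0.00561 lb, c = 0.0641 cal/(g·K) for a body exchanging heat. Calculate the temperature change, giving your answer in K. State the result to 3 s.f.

Rearranging Q = m·c·ΔT for ΔT: ΔT = Q/(m·c).
Q = 838 J; m = 0.00561 lb = 0.002545 kg; c = 0.0641 cal/(g·K) = 268.2 J/(kg·K).
ΔT = 1228 K

1230 K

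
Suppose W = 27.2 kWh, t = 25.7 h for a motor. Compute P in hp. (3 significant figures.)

1.42 hp

Directly: P = W/t.
W = 27.2 kWh = 9.792×10^7 J; t = 25.7 h = 92520 s.
P = 1058 W  (the unit combination reduces to kg·m²/s³ = W)
1058 W × (1 hp / 745.7 W) = 1.419 hp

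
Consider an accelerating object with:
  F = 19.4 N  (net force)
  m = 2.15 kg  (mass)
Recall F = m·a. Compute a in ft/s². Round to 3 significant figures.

Rearranging F = m·a for a: a = F/m.
F = 19.4 N; m = 2.15 kg.
a = 9.023 m/s²
9.023 m/s² × (1 ft/s² / 0.3048 m/s²) = 29.60 ft/s²

29.6 ft/s²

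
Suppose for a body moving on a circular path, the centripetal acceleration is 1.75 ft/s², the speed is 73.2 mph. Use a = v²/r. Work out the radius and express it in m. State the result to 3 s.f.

Solving a = v²/r for r: r = v²/a.
a = 1.75 ft/s² = 0.5334 m/s²; v = 73.2 mph = 32.72 m/s.
r = 2008 m

2010 m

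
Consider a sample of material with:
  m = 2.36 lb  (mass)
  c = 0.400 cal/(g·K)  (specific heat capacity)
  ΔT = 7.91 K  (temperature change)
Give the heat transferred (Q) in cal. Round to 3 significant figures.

Q is given directly by: Q = mcΔT.
m = 2.36 lb = 1.070 kg; c = 0.400 cal/(g·K) = 1674 J/(kg·K); ΔT = 7.91 K.
Q = 14171 J
14171 J × (1 cal / 4.184 J) = 3387 cal

3390 cal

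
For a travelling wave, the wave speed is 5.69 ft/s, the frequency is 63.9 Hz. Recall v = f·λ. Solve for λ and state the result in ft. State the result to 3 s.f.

Solving v = f·λ for λ: λ = v/f.
v = 5.69 ft/s = 1.734 m/s; f = 63.9 Hz.
λ = 0.02714 m
0.02714 m × (1 ft / 0.3048 m) = 0.08905 ft

0.0890 ft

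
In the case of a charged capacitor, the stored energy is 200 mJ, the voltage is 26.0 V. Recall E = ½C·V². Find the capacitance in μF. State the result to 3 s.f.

Rearranging: C = 2E/V².
E = 200 mJ = 0.2000 J; V = 26.0 V.
C = 5.917×10^-4 F
5.917×10^-4 F × (1 μF / 1.000×10^-6 F) = 591.7 μF

592 μF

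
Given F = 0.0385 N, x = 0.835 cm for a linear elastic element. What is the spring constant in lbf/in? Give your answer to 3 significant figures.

0.0263 lbf/in

From Hooke's law: k = F/x.
F = 0.0385 N; x = 0.835 cm = 0.008350 m.
k = 4.611 N/m
4.611 N/m × (1 lbf/in / 175.1 N/m) = 0.02633 lbf/in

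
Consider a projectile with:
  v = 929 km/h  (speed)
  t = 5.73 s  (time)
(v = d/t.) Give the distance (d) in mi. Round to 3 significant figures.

0.919 mi

Solving v = d/t for d: d = v·t.
v = 929 km/h = 258.1 m/s; t = 5.73 s.
d = 1479 m
1479 m × (1 mi / 1609 m) = 0.9188 mi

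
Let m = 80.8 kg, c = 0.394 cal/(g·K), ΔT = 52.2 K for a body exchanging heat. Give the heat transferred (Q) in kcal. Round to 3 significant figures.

1660 kcal

Directly: Q = mcΔT.
m = 80.8 kg; c = 0.394 cal/(g·K) = 1648 J/(kg·K); ΔT = 52.2 K.
Q = 6.953×10^6 J  (the unit combination reduces to kg·m²/s² = J)
6.953×10^6 J × (1 kcal / 4184 J) = 1662 kcal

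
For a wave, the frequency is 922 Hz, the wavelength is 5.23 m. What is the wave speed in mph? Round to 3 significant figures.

10800 mph

v is given directly by: v = fλ.
f = 922 Hz; λ = 5.23 m.
v = 4822 m/s
4822 m/s × (1 mph / 0.4470 m/s) = 10787 mph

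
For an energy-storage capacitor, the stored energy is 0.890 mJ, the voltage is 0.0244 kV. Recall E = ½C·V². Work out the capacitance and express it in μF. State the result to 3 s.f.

Rearranging E = ½C·V² for C: C = 2E/V².
E = 0.890 mJ = 8.900×10^-4 J; V = 0.0244 kV = 24.40 V.
C = 2.990×10^-6 F
2.990×10^-6 F × (1 μF / 1.000×10^-6 F) = 2.990 μF

2.99 μF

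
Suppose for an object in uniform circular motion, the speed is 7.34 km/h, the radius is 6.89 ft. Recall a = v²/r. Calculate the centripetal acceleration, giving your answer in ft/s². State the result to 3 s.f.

a is given directly by: a = v²/r.
v = 7.34 km/h = 2.039 m/s; r = 6.89 ft = 2.100 m.
a = 1.979 m/s²
1.979 m/s² × (1 ft/s² / 0.3048 m/s²) = 6.494 ft/s²

6.49 ft/s²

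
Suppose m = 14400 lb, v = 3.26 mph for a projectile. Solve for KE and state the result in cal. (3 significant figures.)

KE is given directly by: KE = ½mv².
m = 14400 lb = 6532 kg; v = 3.26 mph = 1.457 m/s.
KE = 6936 J
6936 J × (1 cal / 4.184 J) = 1658 cal

1660 cal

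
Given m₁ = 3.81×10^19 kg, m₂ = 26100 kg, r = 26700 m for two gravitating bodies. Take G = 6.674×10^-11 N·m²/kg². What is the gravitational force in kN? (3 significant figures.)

From Newton's law of gravitation: F = Gm₁m₂/r².
m₁ = 3.81×10^19 kg; m₂ = 26100 kg; r = 26700 m; G = 6.674×10^-11 N·m²/kg².
F = 93096 N  (the unit combination reduces to kg·m/s² = N)
93096 N × (1 kN / 1000 N) = 93.10 kN

93.1 kN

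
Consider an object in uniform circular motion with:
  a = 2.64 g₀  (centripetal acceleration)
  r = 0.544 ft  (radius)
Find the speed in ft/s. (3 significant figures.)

6.80 ft/s

Rearranging: v = √(a·r).
a = 2.64 g₀ = 25.89 m/s²; r = 0.544 ft = 0.1658 m.
v = 2.072 m/s
2.072 m/s × (1 ft/s / 0.3048 m/s) = 6.798 ft/s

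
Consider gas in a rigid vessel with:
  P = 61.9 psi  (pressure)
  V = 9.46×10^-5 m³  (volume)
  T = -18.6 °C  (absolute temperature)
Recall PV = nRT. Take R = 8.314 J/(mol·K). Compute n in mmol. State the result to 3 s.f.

19.1 mmol

Solving PV = nRT for n: n = PV/(RT).
P = 61.9 psi = 4.268×10^5 Pa; V = 9.46×10^-5 m³; T = -18.6 °C = 254.5 K; R = 8.314 J/(mol·K).
n = 0.01908 mol
0.01908 mol × (1 mmol / 0.001000 mol) = 19.08 mmol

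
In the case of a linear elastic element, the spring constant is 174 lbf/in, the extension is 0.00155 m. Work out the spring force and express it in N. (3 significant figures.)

47.2 N

From Hooke's law: F = kx.
k = 174 lbf/in = 30472 N/m; x = 0.00155 m.
F = 47.23 N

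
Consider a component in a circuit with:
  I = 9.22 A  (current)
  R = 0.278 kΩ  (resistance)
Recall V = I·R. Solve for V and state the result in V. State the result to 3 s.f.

V is given directly by: V = IR.
I = 9.22 A; R = 0.278 kΩ = 278.0 Ω.
V = 2563 V

2560 V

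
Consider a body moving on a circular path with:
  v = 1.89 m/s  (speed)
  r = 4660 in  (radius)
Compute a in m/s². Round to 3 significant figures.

0.0302 m/s²

a is given directly by: a = v²/r.
v = 1.89 m/s; r = 4660 in = 118.4 m.
a = 0.03018 m/s²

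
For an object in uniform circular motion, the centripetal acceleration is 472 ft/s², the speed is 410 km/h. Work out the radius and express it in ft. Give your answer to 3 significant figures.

Rearranging: r = v²/a.
a = 472 ft/s² = 143.9 m/s²; v = 410 km/h = 113.9 m/s.
r = 90.16 m
90.16 m × (1 ft / 0.3048 m) = 295.8 ft

296 ft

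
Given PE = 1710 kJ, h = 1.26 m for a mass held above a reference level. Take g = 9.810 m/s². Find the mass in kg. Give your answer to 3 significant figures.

1.38×10^5 kg

Rearranging: m = PE/(g·h).
PE = 1710 kJ = 1.710×10^6 J; h = 1.26 m; g = 9.810 m/s².
m = 1.383×10^5 kg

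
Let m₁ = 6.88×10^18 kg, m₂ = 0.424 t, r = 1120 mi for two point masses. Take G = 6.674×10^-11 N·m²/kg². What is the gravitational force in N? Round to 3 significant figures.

0.0599 N

Directly: F = Gm₁m₂/r².
m₁ = 6.88×10^18 kg; m₂ = 0.424 t = 424.0 kg; r = 1120 mi = 1.802×10^6 m; G = 6.674×10^-11 N·m²/kg².
F = 0.05992 N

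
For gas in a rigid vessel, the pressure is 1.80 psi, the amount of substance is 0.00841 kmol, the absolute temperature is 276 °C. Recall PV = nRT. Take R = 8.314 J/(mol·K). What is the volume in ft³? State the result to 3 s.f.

109 ft³

From the ideal-gas law: V = nRT/P.
P = 1.80 psi = 12411 Pa; n = 0.00841 kmol = 8.410 mol; T = 276 °C = 549.1 K; R = 8.314 J/(mol·K).
V = 3.094 m³
3.094 m³ × (1 ft³ / 0.02832 m³) = 109.3 ft³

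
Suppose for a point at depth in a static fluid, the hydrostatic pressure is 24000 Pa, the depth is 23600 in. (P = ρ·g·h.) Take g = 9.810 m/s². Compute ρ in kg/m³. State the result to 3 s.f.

4.08 kg/m³

Rearranging P = ρ·g·h for ρ: ρ = P/(g·h).
P = 24000 Pa; h = 23600 in = 599.4 m; g = 9.810 m/s².
ρ = 4.081 kg/m³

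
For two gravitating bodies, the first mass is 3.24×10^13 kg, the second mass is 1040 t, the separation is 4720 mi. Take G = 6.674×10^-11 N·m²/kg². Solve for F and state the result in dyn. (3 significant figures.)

3.90 dyn

Directly: F = Gm₁m₂/r².
m₁ = 3.24×10^13 kg; m₂ = 1040 t = 1.040×10^6 kg; r = 4720 mi = 7.596×10^6 m; G = 6.674×10^-11 N·m²/kg².
F = 3.897×10^-5 N
3.897×10^-5 N × (1 dyn / 1.000×10^-5 N) = 3.897 dyn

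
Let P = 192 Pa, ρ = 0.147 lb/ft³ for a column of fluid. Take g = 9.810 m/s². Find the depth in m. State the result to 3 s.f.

8.31 m

Rearranging P = ρ·g·h for h: h = P/(ρ·g).
P = 192 Pa; ρ = 0.147 lb/ft³ = 2.355 kg/m³; g = 9.810 m/s².
h = 8.312 m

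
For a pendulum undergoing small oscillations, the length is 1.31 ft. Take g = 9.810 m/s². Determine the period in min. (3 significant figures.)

0.0211 min

T is given directly by: T = 2π√(L/g).
L = 1.31 ft = 0.3993 m; g = 9.810 m/s².
T = 1.268 s
1.268 s × (1 min / 60.00 s) = 0.02113 min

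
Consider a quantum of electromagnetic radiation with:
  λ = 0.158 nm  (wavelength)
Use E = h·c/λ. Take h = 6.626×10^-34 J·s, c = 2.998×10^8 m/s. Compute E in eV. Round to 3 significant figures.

Directly: E = hc/λ.
λ = 0.158 nm = 1.580×10^-10 m; h = 6.626×10^-34 J·s; c = 2.998×10^8 m/s.
E = 1.257×10^-15 J
1.257×10^-15 J × (1 eV / 1.602×10^-19 J) = 7847 eV

7850 eV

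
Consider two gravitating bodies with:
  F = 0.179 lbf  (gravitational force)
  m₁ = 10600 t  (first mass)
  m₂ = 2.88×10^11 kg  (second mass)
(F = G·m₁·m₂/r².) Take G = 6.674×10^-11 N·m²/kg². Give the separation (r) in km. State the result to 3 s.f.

16.0 km

Rearranging F = G·m₁·m₂/r² for r: r = √(G·m₁m₂/F).
F = 0.179 lbf = 0.7962 N; m₁ = 10600 t = 1.060×10^7 kg; m₂ = 2.88×10^11 kg; G = 6.674×10^-11 N·m²/kg².
r = 15996 m
15996 m × (1 km / 1000 m) = 16.00 km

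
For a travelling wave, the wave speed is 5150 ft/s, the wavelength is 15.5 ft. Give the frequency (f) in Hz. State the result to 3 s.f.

Solving v = f·λ for f: f = v/λ.
v = 5150 ft/s = 1570 m/s; λ = 15.5 ft = 4.724 m.
f = 332.3 Hz

332 Hz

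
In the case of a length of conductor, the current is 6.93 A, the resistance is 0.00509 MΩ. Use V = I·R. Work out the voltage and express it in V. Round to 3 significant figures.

35300 V

From Ohm's law: V = IR.
I = 6.93 A; R = 0.00509 MΩ = 5090 Ω.
V = 35274 V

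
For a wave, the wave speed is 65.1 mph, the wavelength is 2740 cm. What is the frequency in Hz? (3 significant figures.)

1.06 Hz

Rearranging v = f·λ for f: f = v/λ.
v = 65.1 mph = 29.10 m/s; λ = 2740 cm = 27.40 m.
f = 1.062 Hz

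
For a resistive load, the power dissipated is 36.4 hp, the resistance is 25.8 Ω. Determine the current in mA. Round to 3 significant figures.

Rearranging P = I²R for I: I = √(P/R).
P = 36.4 hp = 27143 W; R = 25.8 Ω.
I = 32.44 A
32.44 A × (1 mA / 0.001000 A) = 32436 mA

32400 mA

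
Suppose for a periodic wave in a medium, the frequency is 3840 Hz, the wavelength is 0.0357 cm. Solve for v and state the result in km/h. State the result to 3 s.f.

Directly: v = fλ.
f = 3840 Hz; λ = 0.0357 cm = 3.570×10^-4 m.
v = 1.371 m/s
1.371 m/s × (1 km/h / 0.2778 m/s) = 4.935 km/h

4.94 km/h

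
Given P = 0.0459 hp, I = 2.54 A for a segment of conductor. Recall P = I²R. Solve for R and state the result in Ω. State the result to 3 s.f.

5.31 Ω

Rearranging P = I²R for R: R = P/I².
P = 0.0459 hp = 34.23 W; I = 2.54 A.
R = 5.305 Ω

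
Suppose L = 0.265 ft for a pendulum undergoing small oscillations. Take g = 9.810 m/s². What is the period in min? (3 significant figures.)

0.00950 min

Directly: T = 2π√(L/g).
L = 0.265 ft = 0.08077 m; g = 9.810 m/s².
T = 0.5701 s
0.5701 s × (1 min / 60.00 s) = 0.009502 min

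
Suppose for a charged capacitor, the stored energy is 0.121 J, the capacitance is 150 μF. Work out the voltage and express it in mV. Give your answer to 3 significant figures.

Rearranging E = ½C·V² for V: V = √(2E/C).
E = 0.121 J; C = 150 μF = 1.500×10^-4 F.
V = 40.17 V
40.17 V × (1 mV / 0.001000 V) = 40166 mV

40200 mV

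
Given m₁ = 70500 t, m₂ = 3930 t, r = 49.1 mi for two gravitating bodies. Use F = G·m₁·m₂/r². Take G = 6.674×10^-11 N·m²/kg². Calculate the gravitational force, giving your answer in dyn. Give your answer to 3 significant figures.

0.296 dyn

Directly: F = Gm₁m₂/r².
m₁ = 70500 t = 7.050×10^7 kg; m₂ = 3930 t = 3.930×10^6 kg; r = 49.1 mi = 79019 m; G = 6.674×10^-11 N·m²/kg².
F = 2.961×10^-6 N  (the unit combination reduces to kg·m/s² = N)
2.961×10^-6 N × (1 dyn / 1.000×10^-5 N) = 0.2961 dyn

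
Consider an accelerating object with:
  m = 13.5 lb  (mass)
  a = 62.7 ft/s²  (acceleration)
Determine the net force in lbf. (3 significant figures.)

26.3 lbf

From Newton's second law: F = m·a.
m = 13.5 lb = 6.123 kg; a = 62.7 ft/s² = 19.11 m/s².
F = 117.0 N
117.0 N × (1 lbf / 4.448 N) = 26.31 lbf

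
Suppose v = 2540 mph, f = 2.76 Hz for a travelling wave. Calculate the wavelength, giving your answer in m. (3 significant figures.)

411 m

Rearranging v = f·λ for λ: λ = v/f.
v = 2540 mph = 1135 m/s; f = 2.76 Hz.
λ = 411.4 m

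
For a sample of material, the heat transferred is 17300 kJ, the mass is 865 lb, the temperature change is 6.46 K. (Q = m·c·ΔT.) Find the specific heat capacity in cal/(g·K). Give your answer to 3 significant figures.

Rearranging: c = Q/(m·ΔT).
Q = 17300 kJ = 1.730×10^7 J; m = 865 lb = 392.4 kg; ΔT = 6.46 K.
c = 6825 J/(kg·K)
6825 J/(kg·K) × (1 cal/(g·K) / 4184 J/(kg·K)) = 1.631 cal/(g·K)

1.63 cal/(g·K)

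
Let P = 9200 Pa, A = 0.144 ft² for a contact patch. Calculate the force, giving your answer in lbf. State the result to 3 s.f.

27.7 lbf

Solving P = F/A for F: F = P·A.
P = 9200 Pa; A = 0.144 ft² = 0.01338 m².
F = 123.1 N
123.1 N × (1 lbf / 4.448 N) = 27.67 lbf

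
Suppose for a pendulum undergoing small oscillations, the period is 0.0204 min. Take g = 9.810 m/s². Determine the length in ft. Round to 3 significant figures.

Rearranging T = 2π√(L/g) for L: L = g·(T/2π)².
T = 0.0204 min = 1.224 s; g = 9.810 m/s².
L = 0.3723 m
0.3723 m × (1 ft / 0.3048 m) = 1.221 ft

1.22 ft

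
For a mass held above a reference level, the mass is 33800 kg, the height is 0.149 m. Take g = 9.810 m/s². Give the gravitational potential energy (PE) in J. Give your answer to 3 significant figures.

49400 J

Directly: PE = mgh.
m = 33800 kg; h = 0.149 m; g = 9.810 m/s².
PE = 49405 J  (the unit combination reduces to kg·m²/s² = J)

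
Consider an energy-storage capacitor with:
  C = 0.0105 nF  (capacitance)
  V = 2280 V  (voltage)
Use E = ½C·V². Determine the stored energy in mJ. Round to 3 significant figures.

Directly: E = ½CV².
C = 0.0105 nF = 1.050×10^-11 F; V = 2280 V.
E = 2.729×10^-5 J
2.729×10^-5 J × (1 mJ / 0.001000 J) = 0.02729 mJ

0.0273 mJ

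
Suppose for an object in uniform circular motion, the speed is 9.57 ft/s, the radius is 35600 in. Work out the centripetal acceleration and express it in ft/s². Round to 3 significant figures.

0.0309 ft/s²

a is given directly by: a = v²/r.
v = 9.57 ft/s = 2.917 m/s; r = 35600 in = 904.2 m.
a = 0.009410 m/s²
0.009410 m/s² × (1 ft/s² / 0.3048 m/s²) = 0.03087 ft/s²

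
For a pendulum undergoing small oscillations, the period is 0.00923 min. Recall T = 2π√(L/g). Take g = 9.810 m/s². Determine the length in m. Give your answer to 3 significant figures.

Rearranging: L = g·(T/2π)².
T = 0.00923 min = 0.5538 s; g = 9.810 m/s².
L = 0.07621 m

0.0762 m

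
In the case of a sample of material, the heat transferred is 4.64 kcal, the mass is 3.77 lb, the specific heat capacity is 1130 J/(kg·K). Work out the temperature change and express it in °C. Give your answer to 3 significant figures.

Solving Q = m·c·ΔT for ΔT: ΔT = Q/(m·c).
Q = 4.64 kcal = 19414 J; m = 3.77 lb = 1.710 kg; c = 1130 J/(kg·K).
ΔT = 10.05 K
Since 1 °C = 1 K, 10.05 °C.

10.0 °C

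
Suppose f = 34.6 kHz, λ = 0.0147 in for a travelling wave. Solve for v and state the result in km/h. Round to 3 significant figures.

v is given directly by: v = fλ.
f = 34.6 kHz = 34600 Hz; λ = 0.0147 in = 3.734×10^-4 m.
v = 12.92 m/s
12.92 m/s × (1 km/h / 0.2778 m/s) = 46.51 km/h

46.5 km/h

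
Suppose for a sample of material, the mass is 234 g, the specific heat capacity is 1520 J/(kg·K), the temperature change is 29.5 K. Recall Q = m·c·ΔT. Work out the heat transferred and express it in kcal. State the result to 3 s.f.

Directly: Q = mcΔT.
m = 234 g = 0.2340 kg; c = 1520 J/(kg·K); ΔT = 29.5 K.
Q = 10493 J
10493 J × (1 kcal / 4184 J) = 2.508 kcal

2.51 kcal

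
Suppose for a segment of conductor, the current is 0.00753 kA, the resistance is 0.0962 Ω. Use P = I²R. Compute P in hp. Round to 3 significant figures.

0.00731 hp

P is given directly by: P = I²R.
I = 0.00753 kA = 7.530 A; R = 0.0962 Ω.
P = 5.455 W
5.455 W × (1 hp / 745.7 W) = 0.007315 hp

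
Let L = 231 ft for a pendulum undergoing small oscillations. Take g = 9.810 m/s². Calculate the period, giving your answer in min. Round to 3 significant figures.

T is given directly by: T = 2π√(L/g).
L = 231 ft = 70.41 m; g = 9.810 m/s².
T = 16.83 s
16.83 s × (1 min / 60.00 s) = 0.2805 min

0.281 min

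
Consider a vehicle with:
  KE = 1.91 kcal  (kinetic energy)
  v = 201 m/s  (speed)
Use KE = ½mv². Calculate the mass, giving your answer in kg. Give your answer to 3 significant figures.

Rearranging KE = ½mv² for m: m = 2·KE/v².
KE = 1.91 kcal = 7991 J; v = 201 m/s.
m = 0.3956 kg

0.396 kg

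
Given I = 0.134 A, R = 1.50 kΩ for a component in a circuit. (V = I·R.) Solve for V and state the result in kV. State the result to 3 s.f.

From Ohm's law: V = IR.
I = 0.134 A; R = 1.50 kΩ = 1500 Ω.
V = 201.0 V
201.0 V × (1 kV / 1000 V) = 0.2010 kV

0.201 kV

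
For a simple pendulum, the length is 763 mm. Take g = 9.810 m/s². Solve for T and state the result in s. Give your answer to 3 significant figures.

1.75 s

T is given directly by: T = 2π√(L/g).
L = 763 mm = 0.7630 m; g = 9.810 m/s².
T = 1.752 s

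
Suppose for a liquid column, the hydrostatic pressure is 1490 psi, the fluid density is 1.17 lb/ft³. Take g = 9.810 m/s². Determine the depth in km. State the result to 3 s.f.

55.9 km

Rearranging: h = P/(ρ·g).
P = 1490 psi = 1.027×10^7 Pa; ρ = 1.17 lb/ft³ = 18.74 kg/m³; g = 9.810 m/s².
h = 55877 m
55877 m × (1 km / 1000 m) = 55.88 km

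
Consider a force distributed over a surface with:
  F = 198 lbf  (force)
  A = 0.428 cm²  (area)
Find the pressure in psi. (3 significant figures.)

2980 psi

Directly: P = F/A.
F = 198 lbf = 880.7 N; A = 0.428 cm² = 4.280×10^-5 m².
P = 2.058×10^7 Pa
2.058×10^7 Pa × (1 psi / 6895 Pa) = 2985 psi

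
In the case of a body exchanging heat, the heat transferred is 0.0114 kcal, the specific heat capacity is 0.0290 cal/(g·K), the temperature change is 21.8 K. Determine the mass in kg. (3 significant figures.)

0.0180 kg

Rearranging: m = Q/(c·ΔT).
Q = 0.0114 kcal = 47.70 J; c = 0.0290 cal/(g·K) = 121.3 J/(kg·K); ΔT = 21.8 K.
m = 0.01803 kg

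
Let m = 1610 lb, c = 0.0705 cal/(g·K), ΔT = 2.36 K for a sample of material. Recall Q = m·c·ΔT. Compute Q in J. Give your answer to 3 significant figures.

Directly: Q = mcΔT.
m = 1610 lb = 730.3 kg; c = 0.0705 cal/(g·K) = 295.0 J/(kg·K); ΔT = 2.36 K.
Q = 5.084×10^5 J

5.08×10^5 J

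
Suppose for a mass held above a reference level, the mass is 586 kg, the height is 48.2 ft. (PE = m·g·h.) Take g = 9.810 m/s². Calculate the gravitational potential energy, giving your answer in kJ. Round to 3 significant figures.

PE is given directly by: PE = mgh.
m = 586 kg; h = 48.2 ft = 14.69 m; g = 9.810 m/s².
PE = 84456 J  (the unit combination reduces to kg·m²/s² = J)
84456 J × (1 kJ / 1000 J) = 84.46 kJ

84.5 kJ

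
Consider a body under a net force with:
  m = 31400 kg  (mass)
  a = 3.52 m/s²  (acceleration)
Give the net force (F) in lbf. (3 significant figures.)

24800 lbf

Directly: F = m·a.
m = 31400 kg; a = 3.52 m/s².
F = 1.105×10^5 N
1.105×10^5 N × (1 lbf / 4.448 N) = 24848 lbf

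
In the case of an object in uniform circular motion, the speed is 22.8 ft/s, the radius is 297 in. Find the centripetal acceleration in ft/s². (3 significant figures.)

a is given directly by: a = v²/r.
v = 22.8 ft/s = 6.949 m/s; r = 297 in = 7.544 m.
a = 6.402 m/s²
6.402 m/s² × (1 ft/s² / 0.3048 m/s²) = 21.00 ft/s²

21.0 ft/s²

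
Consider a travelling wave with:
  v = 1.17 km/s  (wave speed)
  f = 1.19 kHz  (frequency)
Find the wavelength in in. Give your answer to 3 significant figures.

38.7 in

Rearranging v = f·λ for λ: λ = v/f.
v = 1.17 km/s = 1170 m/s; f = 1.19 kHz = 1190 Hz.
λ = 0.9832 m
0.9832 m × (1 in / 0.02540 m) = 38.71 in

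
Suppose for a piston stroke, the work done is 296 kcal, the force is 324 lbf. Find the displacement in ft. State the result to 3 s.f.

2820 ft

Rearranging: d = W/F.
W = 296 kcal = 1.238×10^6 J; F = 324 lbf = 1441 N.
d = 859.3 m
859.3 m × (1 ft / 0.3048 m) = 2819 ft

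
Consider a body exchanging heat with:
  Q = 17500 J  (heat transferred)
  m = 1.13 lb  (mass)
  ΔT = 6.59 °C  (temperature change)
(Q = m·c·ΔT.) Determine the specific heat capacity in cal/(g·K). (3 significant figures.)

1.24 cal/(g·K)

Rearranging: c = Q/(m·ΔT).
Q = 17500 J; m = 1.13 lb = 0.5126 kg; ΔT = 6.59 °C = 6.590 K.
c = 5181 J/(kg·K)
5181 J/(kg·K) × (1 cal/(g·K) / 4184 J/(kg·K)) = 1.238 cal/(g·K)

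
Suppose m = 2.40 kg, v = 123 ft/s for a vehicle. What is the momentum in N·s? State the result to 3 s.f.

Directly: p = mv.
m = 2.40 kg; v = 123 ft/s = 37.49 m/s.
p = 89.98 kg·m/s  (the unit combination reduces to kg·m/s = kg·m/s)
Since 1 N·s = 1 kg·m/s, 89.98 N·s.

90.0 N·s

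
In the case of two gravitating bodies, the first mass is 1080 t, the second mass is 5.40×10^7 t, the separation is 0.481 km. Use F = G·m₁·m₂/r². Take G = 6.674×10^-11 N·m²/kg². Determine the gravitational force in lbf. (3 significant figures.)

3.78 lbf

From Newton's law of gravitation: F = Gm₁m₂/r².
m₁ = 1080 t = 1.080×10^6 kg; m₂ = 5.40×10^7 t = 5.400×10^10 kg; r = 0.481 km = 481.0 m; G = 6.674×10^-11 N·m²/kg².
F = 16.82 N  (the unit combination reduces to kg·m/s² = N)
16.82 N × (1 lbf / 4.448 N) = 3.782 lbf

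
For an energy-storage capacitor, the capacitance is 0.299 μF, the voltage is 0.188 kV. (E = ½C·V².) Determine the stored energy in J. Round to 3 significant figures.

0.00528 J

Directly: E = ½CV².
C = 0.299 μF = 2.990×10^-7 F; V = 0.188 kV = 188.0 V.
E = 0.005284 J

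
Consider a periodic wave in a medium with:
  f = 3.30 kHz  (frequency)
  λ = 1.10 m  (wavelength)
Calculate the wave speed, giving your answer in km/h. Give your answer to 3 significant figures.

v is given directly by: v = fλ.
f = 3.30 kHz = 3300 Hz; λ = 1.10 m.
v = 3630 m/s
3630 m/s × (1 km/h / 0.2778 m/s) = 13068 km/h

13100 km/h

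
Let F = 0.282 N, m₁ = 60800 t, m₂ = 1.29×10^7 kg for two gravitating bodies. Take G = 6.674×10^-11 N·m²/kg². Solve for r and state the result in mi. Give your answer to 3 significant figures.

Rearranging: r = √(G·m₁m₂/F).
F = 0.282 N; m₁ = 60800 t = 6.080×10^7 kg; m₂ = 1.29×10^7 kg; G = 6.674×10^-11 N·m²/kg².
r = 430.8 m
430.8 m × (1 mi / 1609 m) = 0.2677 mi

0.268 mi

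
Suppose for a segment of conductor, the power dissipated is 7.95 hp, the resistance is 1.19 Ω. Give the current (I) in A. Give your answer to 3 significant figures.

70.6 A

Rearranging: I = √(P/R).
P = 7.95 hp = 5928 W; R = 1.19 Ω.
I = 70.58 A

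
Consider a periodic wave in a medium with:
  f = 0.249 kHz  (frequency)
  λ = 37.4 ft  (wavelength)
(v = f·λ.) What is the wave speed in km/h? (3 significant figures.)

Directly: v = fλ.
f = 0.249 kHz = 249.0 Hz; λ = 37.4 ft = 11.40 m.
v = 2838 m/s
2838 m/s × (1 km/h / 0.2778 m/s) = 10219 km/h

10200 km/h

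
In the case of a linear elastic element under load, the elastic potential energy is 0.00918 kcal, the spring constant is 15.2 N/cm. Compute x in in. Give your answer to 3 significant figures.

8.85 in

Rearranging U = ½k·x² for x: x = √(2U/k).
U = 0.00918 kcal = 38.41 J; k = 15.2 N/cm = 1520 N/m.
x = 0.2248 m
0.2248 m × (1 in / 0.02540 m) = 8.851 in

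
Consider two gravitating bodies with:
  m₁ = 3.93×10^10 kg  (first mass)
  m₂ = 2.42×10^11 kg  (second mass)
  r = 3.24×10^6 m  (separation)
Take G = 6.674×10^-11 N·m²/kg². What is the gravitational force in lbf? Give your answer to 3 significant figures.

From Newton's law of gravitation: F = Gm₁m₂/r².
m₁ = 3.93×10^10 kg; m₂ = 2.42×10^11 kg; r = 3.24×10^6 m; G = 6.674×10^-11 N·m²/kg².
F = 0.06047 N  (the unit combination reduces to kg·m/s² = N)
0.06047 N × (1 lbf / 4.448 N) = 0.01359 lbf

0.0136 lbf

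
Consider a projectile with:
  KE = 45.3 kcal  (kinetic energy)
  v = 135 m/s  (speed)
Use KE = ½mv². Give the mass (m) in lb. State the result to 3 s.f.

45.9 lb

Rearranging KE = ½mv² for m: m = 2·KE/v².
KE = 45.3 kcal = 1.895×10^5 J; v = 135 m/s.
m = 20.80 kg
20.80 kg × (1 lb / 0.4536 kg) = 45.85 lb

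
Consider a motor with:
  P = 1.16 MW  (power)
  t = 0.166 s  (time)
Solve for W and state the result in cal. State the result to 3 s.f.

Rearranging: W = P·t.
P = 1.16 MW = 1.160×10^6 W; t = 0.166 s.
W = 1.926×10^5 J
1.926×10^5 J × (1 cal / 4.184 J) = 46023 cal

46000 cal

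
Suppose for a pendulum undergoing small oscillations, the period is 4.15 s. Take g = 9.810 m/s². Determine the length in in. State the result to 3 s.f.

168 in

Rearranging T = 2π√(L/g) for L: L = g·(T/2π)².
T = 4.15 s; g = 9.810 m/s².
L = 4.280 m
4.280 m × (1 in / 0.02540 m) = 168.5 in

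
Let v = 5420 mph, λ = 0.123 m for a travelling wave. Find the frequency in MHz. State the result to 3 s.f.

Rearranging v = f·λ for f: f = v/λ.
v = 5420 mph = 2423 m/s; λ = 0.123 m.
f = 19699 Hz
19699 Hz × (1 MHz / 1.000×10^6 Hz) = 0.01970 MHz

0.0197 MHz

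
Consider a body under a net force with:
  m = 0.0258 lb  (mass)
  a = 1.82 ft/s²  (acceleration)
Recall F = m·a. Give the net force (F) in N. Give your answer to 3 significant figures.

From Newton's second law: F = m·a.
m = 0.0258 lb = 0.01170 kg; a = 1.82 ft/s² = 0.5547 m/s².
F = 0.006492 N  (the unit combination reduces to kg·m/s² = N)

0.00649 N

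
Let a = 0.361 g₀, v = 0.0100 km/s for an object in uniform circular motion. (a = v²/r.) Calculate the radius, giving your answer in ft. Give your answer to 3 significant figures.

92.7 ft

Rearranging: r = v²/a.
a = 0.361 g₀ = 3.540 m/s²; v = 0.0100 km/s = 10.00 m/s.
r = 28.25 m
28.25 m × (1 ft / 0.3048 m) = 92.67 ft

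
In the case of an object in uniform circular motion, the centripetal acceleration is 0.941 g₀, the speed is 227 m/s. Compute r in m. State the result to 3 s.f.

Rearranging a = v²/r for r: r = v²/a.
a = 0.941 g₀ = 9.228 m/s²; v = 227 m/s.
r = 5584 m

5580 m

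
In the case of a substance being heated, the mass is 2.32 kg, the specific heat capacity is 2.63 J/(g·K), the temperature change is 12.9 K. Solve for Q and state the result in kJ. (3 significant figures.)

Q is given directly by: Q = mcΔT.
m = 2.32 kg; c = 2.63 J/(g·K) = 2630 J/(kg·K); ΔT = 12.9 K.
Q = 78711 J
78711 J × (1 kJ / 1000 J) = 78.71 kJ

78.7 kJ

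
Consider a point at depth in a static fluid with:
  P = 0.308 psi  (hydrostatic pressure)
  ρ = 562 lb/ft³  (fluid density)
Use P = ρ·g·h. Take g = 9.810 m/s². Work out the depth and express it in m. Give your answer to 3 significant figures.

0.0240 m

Rearranging: h = P/(ρ·g).
P = 0.308 psi = 2124 Pa; ρ = 562 lb/ft³ = 9002 kg/m³; g = 9.810 m/s².
h = 0.02405 m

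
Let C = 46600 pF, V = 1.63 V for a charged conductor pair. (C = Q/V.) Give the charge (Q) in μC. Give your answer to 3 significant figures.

0.0760 μC

Rearranging C = Q/V for Q: Q = CV.
C = 46600 pF = 4.660×10^-8 F; V = 1.63 V.
Q = 7.596×10^-8 C
7.596×10^-8 C × (1 μC / 1.000×10^-6 C) = 0.07596 μC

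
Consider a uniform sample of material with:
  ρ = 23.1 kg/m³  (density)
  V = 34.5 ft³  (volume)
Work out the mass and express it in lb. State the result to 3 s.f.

Solving ρ = m/V for m: m = ρV.
ρ = 23.1 kg/m³; V = 34.5 ft³ = 0.9769 m³.
m = 22.57 kg
22.57 kg × (1 lb / 0.4536 kg) = 49.75 lb

49.8 lb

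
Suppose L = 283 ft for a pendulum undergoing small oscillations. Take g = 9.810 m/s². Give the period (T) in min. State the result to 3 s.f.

0.311 min

Directly: T = 2π√(L/g).
L = 283 ft = 86.26 m; g = 9.810 m/s².
T = 18.63 s
18.63 s × (1 min / 60.00 s) = 0.3105 min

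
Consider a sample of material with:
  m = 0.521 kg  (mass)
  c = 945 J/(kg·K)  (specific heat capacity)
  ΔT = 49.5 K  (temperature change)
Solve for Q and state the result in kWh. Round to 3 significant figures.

Q is given directly by: Q = mcΔT.
m = 0.521 kg; c = 945 J/(kg·K); ΔT = 49.5 K.
Q = 24371 J  (the unit combination reduces to kg·m²/s² = J)
24371 J × (1 kWh / 3.600×10^6 J) = 0.006770 kWh

0.00677 kWh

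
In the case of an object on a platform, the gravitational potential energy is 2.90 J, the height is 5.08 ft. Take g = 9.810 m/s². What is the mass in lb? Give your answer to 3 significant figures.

0.421 lb

Rearranging: m = PE/(g·h).
PE = 2.90 J; h = 5.08 ft = 1.548 m; g = 9.810 m/s².
m = 0.1909 kg
0.1909 kg × (1 lb / 0.4536 kg) = 0.4209 lb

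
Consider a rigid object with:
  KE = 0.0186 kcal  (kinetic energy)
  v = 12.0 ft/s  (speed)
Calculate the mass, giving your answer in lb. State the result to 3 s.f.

Rearranging KE = ½mv² for m: m = 2·KE/v².
KE = 0.0186 kcal = 77.82 J; v = 12.0 ft/s = 3.658 m/s.
m = 11.63 kg
11.63 kg × (1 lb / 0.4536 kg) = 25.65 lb

25.6 lb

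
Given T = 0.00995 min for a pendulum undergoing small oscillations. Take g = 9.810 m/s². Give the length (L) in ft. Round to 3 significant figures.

0.291 ft

Rearranging T = 2π√(L/g) for L: L = g·(T/2π)².
T = 0.00995 min = 0.5970 s; g = 9.810 m/s².
L = 0.08856 m
0.08856 m × (1 ft / 0.3048 m) = 0.2906 ft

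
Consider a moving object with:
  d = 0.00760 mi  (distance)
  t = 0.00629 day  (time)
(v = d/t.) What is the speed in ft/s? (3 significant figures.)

Directly: v = d/t.
d = 0.00760 mi = 12.23 m; t = 0.00629 day = 543.5 s.
v = 0.02251 m/s
0.02251 m/s × (1 ft/s / 0.3048 m/s) = 0.07384 ft/s

0.0738 ft/s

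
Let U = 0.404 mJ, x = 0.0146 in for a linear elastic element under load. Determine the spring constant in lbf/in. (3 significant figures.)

33.5 lbf/in

Rearranging U = ½k·x² for k: k = 2U/x².
U = 0.404 mJ = 4.040×10^-4 J; x = 0.0146 in = 3.708×10^-4 m.
k = 5875 N/m
5875 N/m × (1 lbf/in / 175.1 N/m) = 33.55 lbf/in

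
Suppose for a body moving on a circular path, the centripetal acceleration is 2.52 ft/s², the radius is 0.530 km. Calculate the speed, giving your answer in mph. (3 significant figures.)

Solving a = v²/r for v: v = √(a·r).
a = 2.52 ft/s² = 0.7681 m/s²; r = 0.530 km = 530.0 m.
v = 20.18 m/s
20.18 m/s × (1 mph / 0.4470 m/s) = 45.13 mph

45.1 mph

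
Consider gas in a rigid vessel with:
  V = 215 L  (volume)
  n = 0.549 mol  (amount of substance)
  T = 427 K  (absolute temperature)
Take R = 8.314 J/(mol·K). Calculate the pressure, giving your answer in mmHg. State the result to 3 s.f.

From the ideal-gas law: P = nRT/V.
V = 215 L = 0.2150 m³; n = 0.549 mol; T = 427 K; R = 8.314 J/(mol·K).
P = 9065 Pa  (the unit combination reduces to kg/(m·s²) = Pa)
9065 Pa × (1 mmHg / 133.3 Pa) = 67.99 mmHg

68.0 mmHg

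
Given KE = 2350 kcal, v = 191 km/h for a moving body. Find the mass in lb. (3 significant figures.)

15400 lb

Rearranging: m = 2·KE/v².
KE = 2350 kcal = 9.832×10^6 J; v = 191 km/h = 53.06 m/s.
m = 6986 kg
6986 kg × (1 lb / 0.4536 kg) = 15401 lb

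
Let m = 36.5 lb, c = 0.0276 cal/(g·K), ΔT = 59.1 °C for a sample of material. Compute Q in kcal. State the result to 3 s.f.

27.0 kcal

Q is given directly by: Q = mcΔT.
m = 36.5 lb = 16.56 kg; c = 0.0276 cal/(g·K) = 115.5 J/(kg·K); ΔT = 59.1 °C = 59.10 K.
Q = 1.130×10^5 J
1.130×10^5 J × (1 kcal / 4184 J) = 27.01 kcal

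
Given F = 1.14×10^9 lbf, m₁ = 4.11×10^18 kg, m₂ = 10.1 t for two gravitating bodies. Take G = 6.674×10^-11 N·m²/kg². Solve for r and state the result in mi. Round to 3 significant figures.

From Newton's law of gravitation: r = √(G·m₁m₂/F).
F = 1.14×10^9 lbf = 5.071×10^9 N; m₁ = 4.11×10^18 kg; m₂ = 10.1 t = 10100 kg; G = 6.674×10^-11 N·m²/kg².
r = 23.37 m
23.37 m × (1 mi / 1609 m) = 0.01452 mi

0.0145 mi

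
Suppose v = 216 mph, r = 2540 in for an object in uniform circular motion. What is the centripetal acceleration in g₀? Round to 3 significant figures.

14.7 g₀

a is given directly by: a = v²/r.
v = 216 mph = 96.56 m/s; r = 2540 in = 64.52 m.
a = 144.5 m/s²
144.5 m/s² × (1 g₀ / 9.807 m/s²) = 14.74 g₀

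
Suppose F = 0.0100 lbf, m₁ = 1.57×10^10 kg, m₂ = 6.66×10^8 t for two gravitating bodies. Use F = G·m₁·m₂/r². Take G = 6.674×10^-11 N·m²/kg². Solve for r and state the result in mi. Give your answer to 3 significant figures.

From Newton's law of gravitation: r = √(G·m₁m₂/F).
F = 0.0100 lbf = 0.04448 N; m₁ = 1.57×10^10 kg; m₂ = 6.66×10^8 t = 6.660×10^11 kg; G = 6.674×10^-11 N·m²/kg².
r = 3.961×10^6 m
3.961×10^6 m × (1 mi / 1609 m) = 2461 mi

2460 mi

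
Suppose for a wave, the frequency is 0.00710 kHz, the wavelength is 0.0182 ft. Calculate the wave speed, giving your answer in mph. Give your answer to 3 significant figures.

v is given directly by: v = fλ.
f = 0.00710 kHz = 7.100 Hz; λ = 0.0182 ft = 0.005547 m.
v = 0.03939 m/s
0.03939 m/s × (1 mph / 0.4470 m/s) = 0.08810 mph

0.0881 mph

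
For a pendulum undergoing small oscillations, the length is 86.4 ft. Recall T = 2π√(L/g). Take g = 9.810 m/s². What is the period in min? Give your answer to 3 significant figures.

Directly: T = 2π√(L/g).
L = 86.4 ft = 26.33 m; g = 9.810 m/s².
T = 10.29 s
10.29 s × (1 min / 60.00 s) = 0.1716 min

0.172 min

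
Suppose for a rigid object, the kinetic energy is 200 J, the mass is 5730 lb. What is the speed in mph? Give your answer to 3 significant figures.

Solving KE = ½mv² for v: v = √(2·KE/m).
KE = 200 J; m = 5730 lb = 2599 kg.
v = 0.3923 m/s
0.3923 m/s × (1 mph / 0.4470 m/s) = 0.8776 mph

0.878 mph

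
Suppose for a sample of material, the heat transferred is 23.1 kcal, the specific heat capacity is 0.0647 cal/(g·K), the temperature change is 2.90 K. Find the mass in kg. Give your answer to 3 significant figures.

123 kg

Solving Q = m·c·ΔT for m: m = Q/(c·ΔT).
Q = 23.1 kcal = 96650 J; c = 0.0647 cal/(g·K) = 270.7 J/(kg·K); ΔT = 2.90 K.
m = 123.1 kg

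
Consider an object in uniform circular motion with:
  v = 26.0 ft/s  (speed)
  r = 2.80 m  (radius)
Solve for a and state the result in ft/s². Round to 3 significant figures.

73.6 ft/s²

a is given directly by: a = v²/r.
v = 26.0 ft/s = 7.925 m/s; r = 2.80 m.
a = 22.43 m/s²
22.43 m/s² × (1 ft/s² / 0.3048 m/s²) = 73.59 ft/s²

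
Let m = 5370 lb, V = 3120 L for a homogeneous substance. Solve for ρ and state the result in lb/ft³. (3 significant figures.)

48.7 lb/ft³

Directly: ρ = m/V.
m = 5370 lb = 2436 kg; V = 3120 L = 3.120 m³.
ρ = 780.7 kg/m³
780.7 kg/m³ × (1 lb/ft³ / 16.02 kg/m³) = 48.74 lb/ft³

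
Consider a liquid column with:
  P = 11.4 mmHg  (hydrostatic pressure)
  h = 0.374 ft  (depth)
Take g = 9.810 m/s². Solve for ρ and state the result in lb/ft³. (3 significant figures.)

Solving P = ρ·g·h for ρ: ρ = P/(g·h).
P = 11.4 mmHg = 1520 Pa; h = 0.374 ft = 0.1140 m; g = 9.810 m/s².
ρ = 1359 kg/m³
1359 kg/m³ × (1 lb/ft³ / 16.02 kg/m³) = 84.85 lb/ft³

84.8 lb/ft³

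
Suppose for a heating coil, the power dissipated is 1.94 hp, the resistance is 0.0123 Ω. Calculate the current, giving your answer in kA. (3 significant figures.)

0.343 kA

Solving P = I²R for I: I = √(P/R).
P = 1.94 hp = 1447 W; R = 0.0123 Ω.
I = 342.9 A
342.9 A × (1 kA / 1000 A) = 0.3429 kA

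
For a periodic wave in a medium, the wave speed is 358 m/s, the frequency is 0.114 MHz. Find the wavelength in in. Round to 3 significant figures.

0.124 in

Rearranging v = f·λ for λ: λ = v/f.
v = 358 m/s; f = 0.114 MHz = 1.140×10^5 Hz.
λ = 0.003140 m
0.003140 m × (1 in / 0.02540 m) = 0.1236 in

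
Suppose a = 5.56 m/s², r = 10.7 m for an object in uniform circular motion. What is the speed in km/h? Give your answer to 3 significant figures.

Solving a = v²/r for v: v = √(a·r).
a = 5.56 m/s²; r = 10.7 m.
v = 7.713 m/s
7.713 m/s × (1 km/h / 0.2778 m/s) = 27.77 km/h

27.8 km/h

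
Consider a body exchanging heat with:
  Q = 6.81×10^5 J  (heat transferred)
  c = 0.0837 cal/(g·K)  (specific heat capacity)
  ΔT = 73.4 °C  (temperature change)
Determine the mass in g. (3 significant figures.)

Solving Q = m·c·ΔT for m: m = Q/(c·ΔT).
Q = 6.81×10^5 J; c = 0.0837 cal/(g·K) = 350.2 J/(kg·K); ΔT = 73.4 °C = 73.40 K.
m = 26.49 kg
26.49 kg × (1 g / 0.001000 kg) = 26493 g

26500 g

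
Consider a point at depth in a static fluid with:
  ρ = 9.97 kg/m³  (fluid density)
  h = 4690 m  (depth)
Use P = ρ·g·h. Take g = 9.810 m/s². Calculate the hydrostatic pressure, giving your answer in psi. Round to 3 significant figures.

66.5 psi

Directly: P = ρgh.
ρ = 9.97 kg/m³; h = 4690 m; g = 9.810 m/s².
P = 4.587×10^5 Pa
4.587×10^5 Pa × (1 psi / 6895 Pa) = 66.53 psi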